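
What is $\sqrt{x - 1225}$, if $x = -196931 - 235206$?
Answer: $i \sqrt{433362} \approx 658.3 i$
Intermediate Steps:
$x = -432137$ ($x = -196931 - 235206 = -432137$)
$\sqrt{x - 1225} = \sqrt{-432137 - 1225} = \sqrt{-433362} = i \sqrt{433362}$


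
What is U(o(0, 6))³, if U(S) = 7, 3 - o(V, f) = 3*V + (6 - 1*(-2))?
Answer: 343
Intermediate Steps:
o(V, f) = -5 - 3*V (o(V, f) = 3 - (3*V + (6 - 1*(-2))) = 3 - (3*V + (6 + 2)) = 3 - (3*V + 8) = 3 - (8 + 3*V) = 3 + (-8 - 3*V) = -5 - 3*V)
U(o(0, 6))³ = 7³ = 343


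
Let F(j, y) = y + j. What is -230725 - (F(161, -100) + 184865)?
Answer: -415651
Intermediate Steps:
F(j, y) = j + y
-230725 - (F(161, -100) + 184865) = -230725 - ((161 - 100) + 184865) = -230725 - (61 + 184865) = -230725 - 1*184926 = -230725 - 184926 = -415651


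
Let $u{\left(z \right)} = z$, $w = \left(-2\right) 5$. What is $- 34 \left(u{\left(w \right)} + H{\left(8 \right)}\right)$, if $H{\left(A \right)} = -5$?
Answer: $510$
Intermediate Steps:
$w = -10$
$- 34 \left(u{\left(w \right)} + H{\left(8 \right)}\right) = - 34 \left(-10 - 5\right) = \left(-34\right) \left(-15\right) = 510$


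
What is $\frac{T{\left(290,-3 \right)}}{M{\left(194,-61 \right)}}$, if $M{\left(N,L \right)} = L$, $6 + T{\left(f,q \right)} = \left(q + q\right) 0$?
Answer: $\frac{6}{61} \approx 0.098361$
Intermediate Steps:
$T{\left(f,q \right)} = -6$ ($T{\left(f,q \right)} = -6 + \left(q + q\right) 0 = -6 + 2 q 0 = -6 + 0 = -6$)
$\frac{T{\left(290,-3 \right)}}{M{\left(194,-61 \right)}} = - \frac{6}{-61} = \left(-6\right) \left(- \frac{1}{61}\right) = \frac{6}{61}$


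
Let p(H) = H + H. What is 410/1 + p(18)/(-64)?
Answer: 6551/16 ≈ 409.44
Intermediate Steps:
p(H) = 2*H
410/1 + p(18)/(-64) = 410/1 + (2*18)/(-64) = 410*1 + 36*(-1/64) = 410 - 9/16 = 6551/16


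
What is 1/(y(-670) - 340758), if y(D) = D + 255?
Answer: -1/341173 ≈ -2.9311e-6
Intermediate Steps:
y(D) = 255 + D
1/(y(-670) - 340758) = 1/((255 - 670) - 340758) = 1/(-415 - 340758) = 1/(-341173) = -1/341173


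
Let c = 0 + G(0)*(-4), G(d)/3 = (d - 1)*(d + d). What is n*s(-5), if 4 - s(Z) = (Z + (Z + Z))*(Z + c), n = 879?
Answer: -62409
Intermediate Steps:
G(d) = 6*d*(-1 + d) (G(d) = 3*((d - 1)*(d + d)) = 3*((-1 + d)*(2*d)) = 3*(2*d*(-1 + d)) = 6*d*(-1 + d))
c = 0 (c = 0 + (6*0*(-1 + 0))*(-4) = 0 + (6*0*(-1))*(-4) = 0 + 0*(-4) = 0 + 0 = 0)
s(Z) = 4 - 3*Z**2 (s(Z) = 4 - (Z + (Z + Z))*(Z + 0) = 4 - (Z + 2*Z)*Z = 4 - 3*Z*Z = 4 - 3*Z**2)
n*s(-5) = 879*(4 - 3*(-5)**2) = 879*(4 - 3*25) = 879*(4 - 75) = 879*(-71) = -62409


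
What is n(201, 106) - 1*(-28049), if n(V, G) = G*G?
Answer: 39285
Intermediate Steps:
n(V, G) = G²
n(201, 106) - 1*(-28049) = 106² - 1*(-28049) = 11236 + 28049 = 39285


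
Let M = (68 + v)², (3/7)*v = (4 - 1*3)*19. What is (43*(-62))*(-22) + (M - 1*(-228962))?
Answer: 2702095/9 ≈ 3.0023e+5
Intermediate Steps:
v = 133/3 (v = 7*((4 - 1*3)*19)/3 = 7*((4 - 3)*19)/3 = 7*(1*19)/3 = (7/3)*19 = 133/3 ≈ 44.333)
M = 113569/9 (M = (68 + 133/3)² = (337/3)² = 113569/9 ≈ 12619.)
(43*(-62))*(-22) + (M - 1*(-228962)) = (43*(-62))*(-22) + (113569/9 - 1*(-228962)) = -2666*(-22) + (113569/9 + 228962) = 58652 + 2174227/9 = 2702095/9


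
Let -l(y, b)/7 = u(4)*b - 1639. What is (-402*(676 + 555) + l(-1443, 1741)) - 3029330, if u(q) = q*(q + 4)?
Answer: -3902703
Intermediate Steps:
u(q) = q*(4 + q)
l(y, b) = 11473 - 224*b (l(y, b) = -7*((4*(4 + 4))*b - 1639) = -7*((4*8)*b - 1639) = -7*(32*b - 1639) = -7*(-1639 + 32*b) = 11473 - 224*b)
(-402*(676 + 555) + l(-1443, 1741)) - 3029330 = (-402*(676 + 555) + (11473 - 224*1741)) - 3029330 = (-402*1231 + (11473 - 389984)) - 3029330 = (-494862 - 378511) - 3029330 = -873373 - 3029330 = -3902703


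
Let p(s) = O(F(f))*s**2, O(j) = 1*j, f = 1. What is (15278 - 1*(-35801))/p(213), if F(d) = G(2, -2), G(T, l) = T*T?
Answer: 51079/181476 ≈ 0.28146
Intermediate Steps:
G(T, l) = T**2
F(d) = 4 (F(d) = 2**2 = 4)
O(j) = j
p(s) = 4*s**2
(15278 - 1*(-35801))/p(213) = (15278 - 1*(-35801))/((4*213**2)) = (15278 + 35801)/((4*45369)) = 51079/181476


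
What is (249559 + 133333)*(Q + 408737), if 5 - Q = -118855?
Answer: 202012670524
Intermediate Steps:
Q = 118860 (Q = 5 - 1*(-118855) = 5 + 118855 = 118860)
(249559 + 133333)*(Q + 408737) = (249559 + 133333)*(118860 + 408737) = 382892*527597 = 202012670524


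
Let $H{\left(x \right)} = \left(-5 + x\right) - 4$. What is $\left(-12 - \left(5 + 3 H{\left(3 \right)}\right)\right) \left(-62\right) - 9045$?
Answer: $-9107$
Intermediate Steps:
$H{\left(x \right)} = -9 + x$
$\left(-12 - \left(5 + 3 H{\left(3 \right)}\right)\right) \left(-62\right) - 9045 = \left(-12 - \left(5 + 3 \left(-9 + 3\right)\right)\right) \left(-62\right) - 9045 = \left(-12 - -13\right) \left(-62\right) - 9045 = \left(-12 + \left(18 - 5\right)\right) \left(-62\right) - 9045 = \left(-12 + 13\right) \left(-62\right) - 9045 = 1 \left(-62\right) - 9045 = -62 - 9045 = -9107$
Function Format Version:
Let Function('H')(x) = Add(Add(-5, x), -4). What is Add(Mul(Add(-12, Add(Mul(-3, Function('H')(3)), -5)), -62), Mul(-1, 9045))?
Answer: -9107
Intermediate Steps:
Function('H')(x) = Add(-9, x)
Add(Mul(Add(-12, Add(Mul(-3, Function('H')(3)), -5)), -62), Mul(-1, 9045)) = Add(Mul(Add(-12, Add(Mul(-3, Add(-9, 3)), -5)), -62), Mul(-1, 9045)) = Add(Mul(Add(-12, Add(Mul(-3, -6), -5)), -62), -9045) = Add(Mul(Add(-12, Add(18, -5)), -62), -9045) = Add(Mul(Add(-12, 13), -62), -9045) = Add(Mul(1, -62), -9045) = Add(-62, -9045) = -9107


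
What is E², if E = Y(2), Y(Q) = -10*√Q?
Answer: 200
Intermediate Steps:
E = -10*√2 ≈ -14.142
E² = (-10*√2)² = 200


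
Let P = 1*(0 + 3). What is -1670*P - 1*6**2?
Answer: -5046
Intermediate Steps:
P = 3 (P = 1*3 = 3)
-1670*P - 1*6**2 = -1670*3 - 1*6**2 = -5010 - 1*36 = -5010 - 36 = -5046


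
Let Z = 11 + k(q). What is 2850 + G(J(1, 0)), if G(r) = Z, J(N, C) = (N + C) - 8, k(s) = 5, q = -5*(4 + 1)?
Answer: 2866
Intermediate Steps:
q = -25 (q = -5*5 = -25)
Z = 16 (Z = 11 + 5 = 16)
J(N, C) = -8 + C + N (J(N, C) = (C + N) - 8 = -8 + C + N)
G(r) = 16
2850 + G(J(1, 0)) = 2850 + 16 = 2866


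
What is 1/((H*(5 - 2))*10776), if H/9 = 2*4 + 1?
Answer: 1/2618568 ≈ 3.8189e-7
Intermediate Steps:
H = 81 (H = 9*(2*4 + 1) = 9*(8 + 1) = 9*9 = 81)
1/((H*(5 - 2))*10776) = 1/((81*(5 - 2))*10776) = 1/((81*3)*10776) = 1/(243*10776) = 1/2618568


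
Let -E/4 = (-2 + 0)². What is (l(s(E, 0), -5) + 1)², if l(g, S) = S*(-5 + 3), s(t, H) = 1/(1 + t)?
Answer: 121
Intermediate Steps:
E = -16 (E = -4*(-2 + 0)² = -4*(-2)² = -4*4 = -16)
l(g, S) = -2*S (l(g, S) = S*(-2) = -2*S)
(l(s(E, 0), -5) + 1)² = (-2*(-5) + 1)² = (10 + 1)² = 11² = 121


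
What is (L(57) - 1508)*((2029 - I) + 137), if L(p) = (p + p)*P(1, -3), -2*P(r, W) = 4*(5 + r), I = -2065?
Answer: -12168356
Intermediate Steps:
P(r, W) = -10 - 2*r (P(r, W) = -2*(5 + r) = -(20 + 4*r)/2 = -10 - 2*r)
L(p) = -24*p (L(p) = (p + p)*(-10 - 2*1) = (2*p)*(-10 - 2) = (2*p)*(-12) = -24*p)
(L(57) - 1508)*((2029 - I) + 137) = (-24*57 - 1508)*((2029 - 1*(-2065)) + 137) = (-1368 - 1508)*((2029 + 2065) + 137) = -2876*(4094 + 137) = -2876*4231 = -12168356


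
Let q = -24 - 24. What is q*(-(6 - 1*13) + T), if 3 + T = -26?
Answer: 1056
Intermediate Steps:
T = -29 (T = -3 - 26 = -29)
q = -48
q*(-(6 - 1*13) + T) = -48*(-(6 - 1*13) - 29) = -48*(-(6 - 13) - 29) = -48*(-1*(-7) - 29) = -48*(7 - 29) = -48*(-22) = 1056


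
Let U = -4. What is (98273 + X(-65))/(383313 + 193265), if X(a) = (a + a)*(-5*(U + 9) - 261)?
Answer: 135453/576578 ≈ 0.23493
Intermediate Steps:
X(a) = -572*a (X(a) = (a + a)*(-5*(-4 + 9) - 261) = (2*a)*(-5*5 - 261) = (2*a)*(-25 - 261) = (2*a)*(-286) = -572*a)
(98273 + X(-65))/(383313 + 193265) = (98273 - 572*(-65))/(383313 + 193265) = (98273 + 37180)/576578 = 135453*(1/576578) = 135453/576578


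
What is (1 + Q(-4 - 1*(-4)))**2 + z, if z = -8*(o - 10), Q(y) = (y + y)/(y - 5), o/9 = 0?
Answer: 81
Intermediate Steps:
o = 0 (o = 9*0 = 0)
Q(y) = 2*y/(-5 + y) (Q(y) = (2*y)/(-5 + y) = 2*y/(-5 + y))
z = 80 (z = -8*(0 - 10) = -8*(-10) = 80)
(1 + Q(-4 - 1*(-4)))**2 + z = (1 + 2*(-4 - 1*(-4))/(-5 + (-4 - 1*(-4))))**2 + 80 = (1 + 2*(-4 + 4)/(-5 + (-4 + 4)))**2 + 80 = (1 + 2*0/(-5 + 0))**2 + 80 = (1 + 2*0/(-5))**2 + 80 = (1 + 2*0*(-1/5))**2 + 80 = (1 + 0)**2 + 80 = 1**2 + 80 = 1 + 80 = 81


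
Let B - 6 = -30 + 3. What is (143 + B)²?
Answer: 14884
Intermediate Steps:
B = -21 (B = 6 + (-30 + 3) = 6 - 27 = -21)
(143 + B)² = (143 - 21)² = 122² = 14884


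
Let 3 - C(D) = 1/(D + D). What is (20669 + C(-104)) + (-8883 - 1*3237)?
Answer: 1778817/208 ≈ 8552.0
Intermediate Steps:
C(D) = 3 - 1/(2*D) (C(D) = 3 - 1/(D + D) = 3 - 1/(2*D))
(20669 + C(-104)) + (-8883 - 1*3237) = (20669 + (3 - 1/2/(-104))) + (-8883 - 1*3237) = (20669 + (3 - 1/2*(-1/104))) + (-8883 - 3237) = (20669 + (3 + 1/208)) - 12120 = (20669 + 625/208) - 12120 = 4299777/208 - 12120 = 1778817/208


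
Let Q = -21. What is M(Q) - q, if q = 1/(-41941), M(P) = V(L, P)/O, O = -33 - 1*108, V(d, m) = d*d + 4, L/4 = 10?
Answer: -67273223/5913681 ≈ -11.376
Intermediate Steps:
L = 40 (L = 4*10 = 40)
V(d, m) = 4 + d² (V(d, m) = d² + 4 = 4 + d²)
O = -141 (O = -33 - 108 = -141)
M(P) = -1604/141 (M(P) = (4 + 40²)/(-141) = (4 + 1600)*(-1/141) = 1604*(-1/141) = -1604/141)
q = -1/41941 ≈ -2.3843e-5
M(Q) - q = -1604/141 - 1*(-1/41941) = -1604/141 + 1/41941 = -67273223/5913681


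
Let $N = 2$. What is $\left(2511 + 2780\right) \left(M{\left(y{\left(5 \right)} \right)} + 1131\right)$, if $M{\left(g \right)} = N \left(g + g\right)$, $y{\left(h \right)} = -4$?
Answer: $5899465$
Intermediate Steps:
$M{\left(g \right)} = 4 g$ ($M{\left(g \right)} = 2 \left(g + g\right) = 2 \cdot 2 g = 4 g$)
$\left(2511 + 2780\right) \left(M{\left(y{\left(5 \right)} \right)} + 1131\right) = \left(2511 + 2780\right) \left(4 \left(-4\right) + 1131\right) = 5291 \left(-16 + 1131\right) = 5291 \cdot 1115 = 5899465$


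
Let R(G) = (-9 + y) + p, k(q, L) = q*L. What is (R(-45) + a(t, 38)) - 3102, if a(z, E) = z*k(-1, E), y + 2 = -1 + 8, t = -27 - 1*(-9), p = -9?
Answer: -2431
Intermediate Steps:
k(q, L) = L*q
t = -18 (t = -27 + 9 = -18)
y = 5 (y = -2 + (-1 + 8) = -2 + 7 = 5)
R(G) = -13 (R(G) = (-9 + 5) - 9 = -4 - 9 = -13)
a(z, E) = -E*z (a(z, E) = z*(E*(-1)) = z*(-E) = -E*z)
(R(-45) + a(t, 38)) - 3102 = (-13 - 1*38*(-18)) - 3102 = (-13 + 684) - 3102 = 671 - 3102 = -2431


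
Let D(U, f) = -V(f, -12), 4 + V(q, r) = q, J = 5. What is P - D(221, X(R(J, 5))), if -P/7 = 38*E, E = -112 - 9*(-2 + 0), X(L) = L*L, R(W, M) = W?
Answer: 25025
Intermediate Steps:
X(L) = L**2
V(q, r) = -4 + q
E = -94 (E = -112 - 9*(-2) = -112 - 1*(-18) = -112 + 18 = -94)
D(U, f) = 4 - f (D(U, f) = -(-4 + f) = 4 - f)
P = 25004 (P = -266*(-94) = -7*(-3572) = 25004)
P - D(221, X(R(J, 5))) = 25004 - (4 - 1*5**2) = 25004 - (4 - 1*25) = 25004 - (4 - 25) = 25004 - 1*(-21) = 25004 + 21 = 25025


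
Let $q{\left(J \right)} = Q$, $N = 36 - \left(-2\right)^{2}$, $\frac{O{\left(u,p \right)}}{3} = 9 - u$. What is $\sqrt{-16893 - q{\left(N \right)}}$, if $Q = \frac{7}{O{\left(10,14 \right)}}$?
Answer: $\frac{4 i \sqrt{9501}}{3} \approx 129.96 i$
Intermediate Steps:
$O{\left(u,p \right)} = 27 - 3 u$ ($O{\left(u,p \right)} = 3 \left(9 - u\right) = 27 - 3 u$)
$N = 32$ ($N = 36 - 4 = 32$)
$Q = - \frac{7}{3}$ ($Q = \frac{7}{27 - 30} = \frac{7}{-3} = 7 \left(- \frac{1}{3}\right) = - \frac{7}{3} \approx -2.3333$)
$q{\left(J \right)} = - \frac{7}{3}$
$\sqrt{-16893 - q{\left(N \right)}} = \sqrt{-16893 - - \frac{7}{3}} = \sqrt{-16893 + \frac{7}{3}} = \sqrt{- \frac{50672}{3}} = \frac{4 i \sqrt{9501}}{3}$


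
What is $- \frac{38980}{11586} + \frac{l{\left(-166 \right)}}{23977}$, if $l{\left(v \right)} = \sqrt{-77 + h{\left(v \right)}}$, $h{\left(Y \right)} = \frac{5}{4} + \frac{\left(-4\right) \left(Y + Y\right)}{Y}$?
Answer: $- \frac{19490}{5793} + \frac{i \sqrt{335}}{47954} \approx -3.3644 + 0.00038168 i$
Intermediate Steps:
$h{\left(Y \right)} = - \frac{27}{4}$ ($h{\left(Y \right)} = 5 \cdot \frac{1}{4} + \frac{\left(-4\right) 2 Y}{Y} = \frac{5}{4} + \frac{\left(-8\right) Y}{Y} = \frac{5}{4} - 8 = - \frac{27}{4}$)
$l{\left(v \right)} = \frac{i \sqrt{335}}{2}$ ($l{\left(v \right)} = \sqrt{-77 - \frac{27}{4}} = \sqrt{- \frac{335}{4}} = \frac{i \sqrt{335}}{2}$)
$- \frac{38980}{11586} + \frac{l{\left(-166 \right)}}{23977} = - \frac{38980}{11586} + \frac{\frac{1}{2} i \sqrt{335}}{23977} = \left(-38980\right) \frac{1}{11586} + \frac{i \sqrt{335}}{2} \cdot \frac{1}{23977} = - \frac{19490}{5793} + \frac{i \sqrt{335}}{47954}$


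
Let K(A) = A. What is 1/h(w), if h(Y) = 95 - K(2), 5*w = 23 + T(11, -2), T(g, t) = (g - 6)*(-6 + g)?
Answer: 1/93 ≈ 0.010753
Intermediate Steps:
T(g, t) = (-6 + g)**2 (T(g, t) = (-6 + g)*(-6 + g) = (-6 + g)**2)
w = 48/5 (w = (23 + (-6 + 11)**2)/5 = (23 + 5**2)/5 = (23 + 25)/5 = (1/5)*48 = 48/5 ≈ 9.6000)
h(Y) = 93 (h(Y) = 95 - 1*2 = 95 - 2 = 93)
1/h(w) = 1/93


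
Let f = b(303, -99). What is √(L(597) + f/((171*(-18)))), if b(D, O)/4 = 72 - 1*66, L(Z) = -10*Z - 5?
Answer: I*√174715203/171 ≈ 77.298*I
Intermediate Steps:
L(Z) = -5 - 10*Z
b(D, O) = 24 (b(D, O) = 4*(72 - 1*66) = 4*(72 - 66) = 4*6 = 24)
f = 24
√(L(597) + f/((171*(-18)))) = √((-5 - 10*597) + 24/((171*(-18)))) = √((-5 - 5970) + 24/(-3078)) = √(-5975 + 24*(-1/3078)) = √(-5975 - 4/513) = √(-3065179/513) = I*√174715203/171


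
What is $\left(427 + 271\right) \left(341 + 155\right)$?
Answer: $346208$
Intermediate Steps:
$\left(427 + 271\right) \left(341 + 155\right) = 698 \cdot 496 = 346208$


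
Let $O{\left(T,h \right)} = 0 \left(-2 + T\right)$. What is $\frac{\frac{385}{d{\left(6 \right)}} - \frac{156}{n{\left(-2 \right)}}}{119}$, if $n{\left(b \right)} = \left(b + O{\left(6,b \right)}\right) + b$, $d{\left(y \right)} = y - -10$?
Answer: $\frac{1009}{1904} \approx 0.52994$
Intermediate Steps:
$d{\left(y \right)} = 10 + y$ ($d{\left(y \right)} = y + 10 = 10 + y$)
$O{\left(T,h \right)} = 0$
$n{\left(b \right)} = 2 b$ ($n{\left(b \right)} = \left(b + 0\right) + b = b + b = 2 b$)
$\frac{\frac{385}{d{\left(6 \right)}} - \frac{156}{n{\left(-2 \right)}}}{119} = \frac{\frac{385}{10 + 6} - \frac{156}{2 \left(-2\right)}}{119} = \left(\frac{385}{16} - \frac{156}{-4}\right) \frac{1}{119} = \left(385 \cdot \frac{1}{16} - -39\right) \frac{1}{119} = \left(\frac{385}{16} + 39\right) \frac{1}{119} = \frac{1009}{16} \cdot \frac{1}{119} = \frac{1009}{1904}$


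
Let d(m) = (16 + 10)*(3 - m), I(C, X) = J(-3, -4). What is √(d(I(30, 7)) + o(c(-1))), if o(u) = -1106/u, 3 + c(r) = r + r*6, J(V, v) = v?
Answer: √7315/5 ≈ 17.106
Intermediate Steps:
I(C, X) = -4
c(r) = -3 + 7*r (c(r) = -3 + (r + r*6) = -3 + (r + 6*r) = -3 + 7*r)
d(m) = 78 - 26*m (d(m) = 26*(3 - m) = 78 - 26*m)
√(d(I(30, 7)) + o(c(-1))) = √((78 - 26*(-4)) - 1106/(-3 + 7*(-1))) = √((78 + 104) - 1106/(-3 - 7)) = √(182 - 1106/(-10)) = √(182 - 1106*(-⅒)) = √(182 + 553/5) = √(1463/5) = √7315/5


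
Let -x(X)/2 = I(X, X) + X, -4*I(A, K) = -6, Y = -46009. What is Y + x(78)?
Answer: -46168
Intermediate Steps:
I(A, K) = 3/2 (I(A, K) = -1/4*(-6) = 3/2)
x(X) = -3 - 2*X (x(X) = -2*(3/2 + X) = -3 - 2*X)
Y + x(78) = -46009 + (-3 - 2*78) = -46009 + (-3 - 156) = -46009 - 159 = -46168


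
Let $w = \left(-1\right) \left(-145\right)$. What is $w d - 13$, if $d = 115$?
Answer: $16662$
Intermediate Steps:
$w = 145$
$w d - 13 = 145 \cdot 115 - 13 = 16675 - 13 = 16662$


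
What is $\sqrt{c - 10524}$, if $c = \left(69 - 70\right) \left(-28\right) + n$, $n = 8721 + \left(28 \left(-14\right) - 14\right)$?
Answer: $i \sqrt{2181} \approx 46.701 i$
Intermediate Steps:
$n = 8315$ ($n = 8721 - 406 = 8315$)
$c = 8343$ ($c = \left(69 - 70\right) \left(-28\right) + 8315 = \left(-1\right) \left(-28\right) + 8315 = 28 + 8315 = 8343$)
$\sqrt{c - 10524} = \sqrt{8343 - 10524} = \sqrt{-2181} = i \sqrt{2181}$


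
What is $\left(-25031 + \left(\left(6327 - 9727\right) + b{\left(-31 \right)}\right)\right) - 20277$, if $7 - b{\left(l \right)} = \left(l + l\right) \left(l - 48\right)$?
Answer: $-53599$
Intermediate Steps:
$b{\left(l \right)} = 7 - 2 l \left(-48 + l\right)$ ($b{\left(l \right)} = 7 - \left(l + l\right) \left(l - 48\right) = 7 - 2 l \left(-48 + l\right)$)
$\left(-25031 + \left(\left(6327 - 9727\right) + b{\left(-31 \right)}\right)\right) - 20277 = \left(-25031 + \left(\left(6327 - 9727\right) + \left(7 - 2 \left(-31\right)^{2} + 96 \left(-31\right)\right)\right)\right) - 20277 = \left(-25031 - 8291\right) - 20277 = -33322 - 20277 = -53599$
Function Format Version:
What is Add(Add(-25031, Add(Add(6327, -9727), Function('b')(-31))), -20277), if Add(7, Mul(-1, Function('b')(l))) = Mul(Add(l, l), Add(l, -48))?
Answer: -53599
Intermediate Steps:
Function('b')(l) = Add(7, Mul(-2, l, Add(-48, l))) (Function('b')(l) = Add(7, Mul(-1, Mul(Add(l, l), Add(l, -48)))) = Add(7, Mul(-1, Mul(Mul(2, l), Add(-48, l)))) = Add(7, Mul(-1, Mul(2, l, Add(-48, l)))) = Add(7, Mul(-2, l, Add(-48, l))))
Add(Add(-25031, Add(Add(6327, -9727), Function('b')(-31))), -20277) = Add(Add(-25031, Add(Add(6327, -9727), Add(7, Mul(-2, Pow(-31, 2)), Mul(96, -31)))), -20277) = Add(Add(-25031, Add(-3400, Add(7, Mul(-2, 961), -2976))), -20277) = Add(Add(-25031, Add(-3400, Add(7, -1922, -2976))), -20277) = Add(Add(-25031, Add(-3400, -4891)), -20277) = Add(Add(-25031, -8291), -20277) = Add(-33322, -20277) = -53599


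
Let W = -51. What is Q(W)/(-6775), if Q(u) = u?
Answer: 51/6775 ≈ 0.0075277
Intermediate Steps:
Q(W)/(-6775) = -51/(-6775) = -51*(-1/6775) = 51/6775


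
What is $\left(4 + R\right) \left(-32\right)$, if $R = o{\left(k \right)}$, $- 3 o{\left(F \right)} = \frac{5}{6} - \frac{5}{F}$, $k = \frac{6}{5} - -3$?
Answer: $- \frac{2768}{21} \approx -131.81$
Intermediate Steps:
$k = \frac{21}{5}$ ($k = 6 \cdot \frac{1}{5} + 3 = \frac{6}{5} + 3 = \frac{21}{5} \approx 4.2$)
$o{\left(F \right)} = - \frac{5}{18} + \frac{5}{3 F}$ ($o{\left(F \right)} = - \frac{\frac{5}{6} - \frac{5}{F}}{3} = - \frac{5}{18} + \frac{5}{3 F}$)
$R = \frac{5}{42}$ ($R = \frac{5 \left(6 - \frac{21}{5}\right)}{18 \cdot \frac{21}{5}} = \frac{5}{18} \cdot \frac{5}{21} \left(6 - \frac{21}{5}\right) = \frac{5}{18} \cdot \frac{5}{21} \cdot \frac{9}{5} = \frac{5}{42} \approx 0.11905$)
$\left(4 + R\right) \left(-32\right) = \left(4 + \frac{5}{42}\right) \left(-32\right) = \frac{173}{42} \left(-32\right) = - \frac{2768}{21}$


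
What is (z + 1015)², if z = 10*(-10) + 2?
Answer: 840889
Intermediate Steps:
z = -98 (z = -100 + 2 = -98)
(z + 1015)² = (-98 + 1015)² = 917² = 840889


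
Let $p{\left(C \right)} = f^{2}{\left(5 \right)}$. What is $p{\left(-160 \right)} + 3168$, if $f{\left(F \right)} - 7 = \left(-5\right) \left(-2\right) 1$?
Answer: $3457$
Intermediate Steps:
$f{\left(F \right)} = 17$ ($f{\left(F \right)} = 7 + \left(-5\right) \left(-2\right) 1 = 7 + 10 \cdot 1 = 7 + 10 = 17$)
$p{\left(C \right)} = 289$ ($p{\left(C \right)} = 17^{2} = 289$)
$p{\left(-160 \right)} + 3168 = 289 + 3168 = 3457$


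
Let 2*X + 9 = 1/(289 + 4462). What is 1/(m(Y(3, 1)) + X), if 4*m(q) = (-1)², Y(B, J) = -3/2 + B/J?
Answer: -19004/80765 ≈ -0.23530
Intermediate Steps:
Y(B, J) = -3/2 + B/J (Y(B, J) = -3*½ + B/J = -3/2 + B/J)
m(q) = ¼ (m(q) = (¼)*(-1)² = (¼)*1 = ¼)
X = -21379/4751 (X = -9/2 + 1/(2*(289 + 4462)) = -9/2 + (½)/4751 = -9/2 + (½)*(1/4751) = -9/2 + 1/9502 = -21379/4751 ≈ -4.4999)
1/(m(Y(3, 1)) + X) = 1/(¼ - 21379/4751) = 1/(-80765/19004) = -19004/80765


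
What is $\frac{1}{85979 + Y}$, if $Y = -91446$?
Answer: $- \frac{1}{5467} \approx -0.00018292$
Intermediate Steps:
$\frac{1}{85979 + Y} = \frac{1}{85979 - 91446} = \frac{1}{-5467} = - \frac{1}{5467}$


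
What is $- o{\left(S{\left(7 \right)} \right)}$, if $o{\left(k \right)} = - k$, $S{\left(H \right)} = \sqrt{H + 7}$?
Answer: $\sqrt{14} \approx 3.7417$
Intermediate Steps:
$S{\left(H \right)} = \sqrt{7 + H}$
$- o{\left(S{\left(7 \right)} \right)} = - \left(-1\right) \sqrt{7 + 7} = - \left(-1\right) \sqrt{14} = \sqrt{14}$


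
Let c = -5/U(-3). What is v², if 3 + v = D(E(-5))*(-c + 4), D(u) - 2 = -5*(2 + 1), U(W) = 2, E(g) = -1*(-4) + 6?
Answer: 30625/4 ≈ 7656.3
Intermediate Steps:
E(g) = 10 (E(g) = 4 + 6 = 10)
c = -5/2 ≈ -2.5000
D(u) = -13 (D(u) = 2 - 5*(2 + 1) = 2 - 5*3 = 2 - 15 = -13)
v = -175/2 (v = -3 - 13*(-1*(-5/2) + 4) = -3 - 13*(5/2 + 4) = -3 - 13*13/2 = -3 - 169/2 = -175/2 ≈ -87.500)
v² = (-175/2)² = 30625/4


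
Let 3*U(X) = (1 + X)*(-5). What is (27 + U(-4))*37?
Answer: 1184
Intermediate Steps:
U(X) = -5/3 - 5*X/3 (U(X) = ((1 + X)*(-5))/3 = (-5 - 5*X)/3 = -5/3 - 5*X/3)
(27 + U(-4))*37 = (27 + (-5/3 - 5/3*(-4)))*37 = (27 + (-5/3 + 20/3))*37 = (27 + 5)*37 = 32*37 = 1184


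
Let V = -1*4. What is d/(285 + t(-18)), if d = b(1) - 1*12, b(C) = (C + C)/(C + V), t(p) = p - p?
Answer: -2/45 ≈ -0.044444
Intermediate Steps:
V = -4
t(p) = 0
b(C) = 2*C/(-4 + C) (b(C) = (C + C)/(C - 4) = (2*C)/(-4 + C) = 2*C/(-4 + C))
d = -38/3 (d = 2*1/(-4 + 1) - 1*12 = 2*1/(-3) - 12 = 2*1*(-1/3) - 12 = -2/3 - 12 = -38/3 ≈ -12.667)
d/(285 + t(-18)) = -38/3/(285 + 0) = -38/3/285 = (1/285)*(-38/3) = -2/45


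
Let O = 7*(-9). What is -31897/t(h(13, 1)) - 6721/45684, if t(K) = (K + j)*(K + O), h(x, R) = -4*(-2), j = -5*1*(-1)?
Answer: 30901639/694980 ≈ 44.464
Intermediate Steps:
j = 5 (j = -5*(-1) = 5)
h(x, R) = 8
O = -63
t(K) = (-63 + K)*(5 + K) (t(K) = (K + 5)*(K - 63) = (5 + K)*(-63 + K) = (-63 + K)*(5 + K))
-31897/t(h(13, 1)) - 6721/45684 = -31897/(-315 + 8² - 58*8) - 6721/45684 = -31897/(-315 + 64 - 464) - 6721*1/45684 = -31897/(-715) - 143/972 = -31897*(-1/715) - 143/972 = 31897/715 - 143/972 = 30901639/694980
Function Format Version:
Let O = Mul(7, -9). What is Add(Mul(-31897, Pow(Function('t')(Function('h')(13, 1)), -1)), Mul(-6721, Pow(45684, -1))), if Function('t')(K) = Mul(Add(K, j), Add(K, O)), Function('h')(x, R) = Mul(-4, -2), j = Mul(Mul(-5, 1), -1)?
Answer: Rational(30901639, 694980) ≈ 44.464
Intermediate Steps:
j = 5 (j = Mul(-5, -1) = 5)
Function('h')(x, R) = 8
O = -63
Function('t')(K) = Mul(Add(-63, K), Add(5, K)) (Function('t')(K) = Mul(Add(K, 5), Add(K, -63)) = Mul(Add(5, K), Add(-63, K)) = Mul(Add(-63, K), Add(5, K)))
Add(Mul(-31897, Pow(Function('t')(Function('h')(13, 1)), -1)), Mul(-6721, Pow(45684, -1))) = Add(Mul(-31897, Pow(Add(-315, Pow(8, 2), Mul(-58, 8)), -1)), Mul(-6721, Pow(45684, -1))) = Add(Mul(-31897, Pow(Add(-315, 64, -464), -1)), Mul(-6721, Rational(1, 45684))) = Add(Mul(-31897, Pow(-715, -1)), Rational(-143, 972)) = Add(Mul(-31897, Rational(-1, 715)), Rational(-143, 972)) = Add(Rational(31897, 715), Rational(-143, 972)) = Rational(30901639, 694980)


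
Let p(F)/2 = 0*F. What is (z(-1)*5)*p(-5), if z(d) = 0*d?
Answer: 0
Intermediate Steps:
p(F) = 0 (p(F) = 2*(0*F) = 2*0 = 0)
z(d) = 0
(z(-1)*5)*p(-5) = (0*5)*0 = 0*0 = 0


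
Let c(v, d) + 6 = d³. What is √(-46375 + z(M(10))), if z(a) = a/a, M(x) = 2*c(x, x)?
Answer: I*√46374 ≈ 215.35*I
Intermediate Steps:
c(v, d) = -6 + d³
M(x) = -12 + 2*x³ (M(x) = 2*(-6 + x³) = -12 + 2*x³)
z(a) = 1
√(-46375 + z(M(10))) = √(-46375 + 1) = √(-46374) = I*√46374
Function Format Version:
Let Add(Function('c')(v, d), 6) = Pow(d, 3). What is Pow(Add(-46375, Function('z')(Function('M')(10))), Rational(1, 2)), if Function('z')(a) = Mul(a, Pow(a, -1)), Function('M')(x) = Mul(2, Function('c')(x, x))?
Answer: Mul(I, Pow(46374, Rational(1, 2))) ≈ Mul(215.35, I)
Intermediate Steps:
Function('c')(v, d) = Add(-6, Pow(d, 3))
Function('M')(x) = Add(-12, Mul(2, Pow(x, 3))) (Function('M')(x) = Mul(2, Add(-6, Pow(x, 3))) = Add(-12, Mul(2, Pow(x, 3))))
Function('z')(a) = 1
Pow(Add(-46375, Function('z')(Function('M')(10))), Rational(1, 2)) = Pow(Add(-46375, 1), Rational(1, 2)) = Pow(-46374, Rational(1, 2)) = Mul(I, Pow(46374, Rational(1, 2)))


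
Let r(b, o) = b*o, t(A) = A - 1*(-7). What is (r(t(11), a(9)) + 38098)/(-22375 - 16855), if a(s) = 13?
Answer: -19166/19615 ≈ -0.97711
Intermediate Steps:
t(A) = 7 + A (t(A) = A + 7 = 7 + A)
(r(t(11), a(9)) + 38098)/(-22375 - 16855) = ((7 + 11)*13 + 38098)/(-22375 - 16855) = (18*13 + 38098)/(-39230) = (234 + 38098)*(-1/39230) = 38332*(-1/39230) = -19166/19615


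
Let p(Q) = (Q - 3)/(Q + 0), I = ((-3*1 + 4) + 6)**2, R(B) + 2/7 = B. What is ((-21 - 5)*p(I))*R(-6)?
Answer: 52624/343 ≈ 153.42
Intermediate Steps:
R(B) = -2/7 + B
I = 49 (I = ((-3 + 4) + 6)**2 = (1 + 6)**2 = 7**2 = 49)
p(Q) = (-3 + Q)/Q
((-21 - 5)*p(I))*R(-6) = ((-21 - 5)*((-3 + 49)/49))*(-2/7 - 6) = -26*46/49*(-44/7) = -1196/49*(-44/7) = 52624/343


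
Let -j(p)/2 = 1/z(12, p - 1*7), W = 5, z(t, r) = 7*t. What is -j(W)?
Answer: 1/42 ≈ 0.023810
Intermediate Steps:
j(p) = -1/42 (j(p) = -2/(7*12) = -2/84 = -2*1/84 = -1/42)
-j(W) = -1*(-1/42) = 1/42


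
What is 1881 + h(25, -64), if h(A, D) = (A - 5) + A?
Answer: 1926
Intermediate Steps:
h(A, D) = -5 + 2*A (h(A, D) = (-5 + A) + A = -5 + 2*A)
1881 + h(25, -64) = 1881 + (-5 + 2*25) = 1881 + (-5 + 50) = 1881 + 45 = 1926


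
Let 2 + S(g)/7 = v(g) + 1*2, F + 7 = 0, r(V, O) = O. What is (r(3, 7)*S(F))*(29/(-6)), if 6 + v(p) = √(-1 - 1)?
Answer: 1421 - 1421*I*√2/6 ≈ 1421.0 - 334.93*I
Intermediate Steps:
F = -7 (F = -7 + 0 = -7)
v(p) = -6 + I*√2 (v(p) = -6 + √(-1 - 1) = -6 + √(-2) = -6 + I*√2)
S(g) = -42 + 7*I*√2 (S(g) = -14 + 7*((-6 + I*√2) + 1*2) = -14 + 7*((-6 + I*√2) + 2) = -14 + 7*(-4 + I*√2) = -14 + (-28 + 7*I*√2) = -42 + 7*I*√2)
(r(3, 7)*S(F))*(29/(-6)) = (7*(-42 + 7*I*√2))*(29/(-6)) = (-294 + 49*I*√2)*(29*(-⅙)) = (-294 + 49*I*√2)*(-29/6) = 1421 - 1421*I*√2/6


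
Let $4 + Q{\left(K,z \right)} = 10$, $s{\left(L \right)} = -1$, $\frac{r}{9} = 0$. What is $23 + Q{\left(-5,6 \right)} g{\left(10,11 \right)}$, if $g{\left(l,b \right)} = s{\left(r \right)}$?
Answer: $17$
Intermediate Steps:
$r = 0$ ($r = 9 \cdot 0 = 0$)
$Q{\left(K,z \right)} = 6$ ($Q{\left(K,z \right)} = -4 + 10 = 6$)
$g{\left(l,b \right)} = -1$
$23 + Q{\left(-5,6 \right)} g{\left(10,11 \right)} = 23 + 6 \left(-1\right) = 23 - 6 = 17$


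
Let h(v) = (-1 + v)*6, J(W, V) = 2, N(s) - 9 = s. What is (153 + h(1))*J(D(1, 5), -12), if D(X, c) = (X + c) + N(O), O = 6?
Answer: 306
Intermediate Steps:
N(s) = 9 + s
D(X, c) = 15 + X + c (D(X, c) = (X + c) + (9 + 6) = (X + c) + 15 = 15 + X + c)
h(v) = -6 + 6*v
(153 + h(1))*J(D(1, 5), -12) = (153 + (-6 + 6*1))*2 = (153 + (-6 + 6))*2 = (153 + 0)*2 = 153*2 = 306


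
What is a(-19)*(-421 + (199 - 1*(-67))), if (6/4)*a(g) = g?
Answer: 5890/3 ≈ 1963.3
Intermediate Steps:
a(g) = 2*g/3
a(-19)*(-421 + (199 - 1*(-67))) = ((⅔)*(-19))*(-421 + (199 - 1*(-67))) = -38*(-421 + (199 + 67))/3 = -38*(-421 + 266)/3 = -38/3*(-155) = 5890/3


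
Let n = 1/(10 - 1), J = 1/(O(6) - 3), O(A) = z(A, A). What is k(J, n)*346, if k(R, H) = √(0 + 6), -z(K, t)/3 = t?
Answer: 346*√6 ≈ 847.52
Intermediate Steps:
z(K, t) = -3*t
O(A) = -3*A
J = -1/21 (J = 1/(-3*6 - 3) = 1/(-18 - 3) = 1/(-21) = -1/21 ≈ -0.047619)
n = ⅑ (n = 1/9 = ⅑ ≈ 0.11111)
k(R, H) = √6
k(J, n)*346 = √6*346 = 346*√6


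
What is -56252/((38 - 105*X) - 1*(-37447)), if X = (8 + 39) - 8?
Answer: -4018/2385 ≈ -1.6847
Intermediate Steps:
X = 39 (X = 47 - 8 = 39)
-56252/((38 - 105*X) - 1*(-37447)) = -56252/((38 - 105*39) - 1*(-37447)) = -56252/((38 - 4095) + 37447) = -56252/(-4057 + 37447) = -56252/33390 = -56252*1/33390 = -4018/2385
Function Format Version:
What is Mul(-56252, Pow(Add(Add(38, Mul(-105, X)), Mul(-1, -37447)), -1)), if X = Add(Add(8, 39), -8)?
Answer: Rational(-4018, 2385) ≈ -1.6847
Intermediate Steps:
X = 39 (X = Add(47, -8) = 39)
Mul(-56252, Pow(Add(Add(38, Mul(-105, X)), Mul(-1, -37447)), -1)) = Mul(-56252, Pow(Add(Add(38, Mul(-105, 39)), Mul(-1, -37447)), -1)) = Mul(-56252, Pow(Add(Add(38, -4095), 37447), -1)) = Mul(-56252, Pow(Add(-4057, 37447), -1)) = Mul(-56252, Pow(33390, -1)) = Mul(-56252, Rational(1, 33390)) = Rational(-4018, 2385)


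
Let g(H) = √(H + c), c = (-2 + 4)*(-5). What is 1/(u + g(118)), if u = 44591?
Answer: 44591/1988357173 - 6*√3/1988357173 ≈ 2.2421e-5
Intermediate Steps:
c = -10 (c = 2*(-5) = -10)
g(H) = √(-10 + H) (g(H) = √(H - 10) = √(-10 + H))
1/(u + g(118)) = 1/(44591 + √(-10 + 118)) = 1/(44591 + √108) = 1/(44591 + 6*√3)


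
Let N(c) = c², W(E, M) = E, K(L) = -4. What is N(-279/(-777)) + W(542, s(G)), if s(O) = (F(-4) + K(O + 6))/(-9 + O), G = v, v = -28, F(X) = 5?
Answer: 36366551/67081 ≈ 542.13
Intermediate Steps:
G = -28
s(O) = 1/(-9 + O) (s(O) = (5 - 4)/(-9 + O) = 1/(-9 + O))
N(-279/(-777)) + W(542, s(G)) = (-279/(-777))² + 542 = (-279*(-1/777))² + 542 = (93/259)² + 542 = 8649/67081 + 542 = 36366551/67081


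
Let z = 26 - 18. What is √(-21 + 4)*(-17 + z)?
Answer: -9*I*√17 ≈ -37.108*I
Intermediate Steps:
z = 8
√(-21 + 4)*(-17 + z) = √(-21 + 4)*(-17 + 8) = √(-17)*(-9) = (I*√17)*(-9) = -9*I*√17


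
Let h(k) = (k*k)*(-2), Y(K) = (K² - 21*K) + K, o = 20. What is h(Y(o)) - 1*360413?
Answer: -360413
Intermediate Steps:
Y(K) = K² - 20*K
h(k) = -2*k² (h(k) = k²*(-2) = -2*k²)
h(Y(o)) - 1*360413 = -2*400*(-20 + 20)² - 1*360413 = -2*(20*0)² - 360413 = -2*0² - 360413 = -2*0 - 360413 = 0 - 360413 = -360413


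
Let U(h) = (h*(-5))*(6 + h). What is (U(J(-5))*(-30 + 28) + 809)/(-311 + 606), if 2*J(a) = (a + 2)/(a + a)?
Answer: 32729/11800 ≈ 2.7736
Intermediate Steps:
J(a) = (2 + a)/(4*a) (J(a) = ((a + 2)/(a + a))/2 = ((2 + a)/((2*a)))/2 = ((2 + a)*(1/(2*a)))/2 = ((2 + a)/(2*a))/2 = (2 + a)/(4*a))
U(h) = -5*h*(6 + h) (U(h) = (-5*h)*(6 + h) = -5*h*(6 + h))
(U(J(-5))*(-30 + 28) + 809)/(-311 + 606) = ((-5*(¼)*(2 - 5)/(-5)*(6 + (¼)*(2 - 5)/(-5)))*(-30 + 28) + 809)/(-311 + 606) = (-5*(¼)*(-⅕)*(-3)*(6 + (¼)*(-⅕)*(-3))*(-2) + 809)/295 = (-5*3/20*(6 + 3/20)*(-2) + 809)*(1/295) = (-5*3/20*123/20*(-2) + 809)*(1/295) = (-369/80*(-2) + 809)*(1/295) = (369/40 + 809)*(1/295) = (32729/40)*(1/295) = 32729/11800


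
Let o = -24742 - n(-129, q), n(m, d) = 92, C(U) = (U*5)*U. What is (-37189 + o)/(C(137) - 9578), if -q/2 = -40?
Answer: -62023/84267 ≈ -0.73603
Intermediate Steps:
q = 80 (q = -2*(-40) = 80)
C(U) = 5*U² (C(U) = (5*U)*U = 5*U²)
o = -24834 (o = -24742 - 1*92 = -24742 - 92 = -24834)
(-37189 + o)/(C(137) - 9578) = (-37189 - 24834)/(5*137² - 9578) = -62023/(5*18769 - 9578) = -62023/(93845 - 9578) = -62023/84267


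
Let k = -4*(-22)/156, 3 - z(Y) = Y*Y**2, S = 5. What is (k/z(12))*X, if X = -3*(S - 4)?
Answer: 22/22425 ≈ 0.00098105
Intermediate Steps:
z(Y) = 3 - Y**3 (z(Y) = 3 - Y*Y**2 = 3 - Y**3)
X = -3 (X = -3*(5 - 4) = -3*1 = -3)
k = 22/39 (k = 88*(1/156) = 22/39 ≈ 0.56410)
(k/z(12))*X = (22/(39*(3 - 1*12**3)))*(-3) = (22/(39*(3 - 1*1728)))*(-3) = (22/(39*(3 - 1728)))*(-3) = ((22/39)/(-1725))*(-3) = ((22/39)*(-1/1725))*(-3) = -22/67275*(-3) = 22/22425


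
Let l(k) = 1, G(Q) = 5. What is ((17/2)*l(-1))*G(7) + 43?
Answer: 171/2 ≈ 85.500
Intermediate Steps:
((17/2)*l(-1))*G(7) + 43 = ((17/2)*1)*5 + 43 = (17/2)*5 + 43 = 85/2 + 43 = 171/2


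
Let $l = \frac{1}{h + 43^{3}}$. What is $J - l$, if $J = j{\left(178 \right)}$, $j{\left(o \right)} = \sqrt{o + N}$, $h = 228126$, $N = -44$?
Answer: $- \frac{1}{307633} + \sqrt{134} \approx 11.576$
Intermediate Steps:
$l = \frac{1}{307633}$ ($l = \frac{1}{228126 + 43^{3}} = \frac{1}{228126 + 79507} = \frac{1}{307633} \approx 3.2506 \cdot 10^{-6}$)
$j{\left(o \right)} = \sqrt{-44 + o}$ ($j{\left(o \right)} = \sqrt{o - 44} = \sqrt{-44 + o}$)
$J = \sqrt{134}$ ($J = \sqrt{-44 + 178} = \sqrt{134} \approx 11.576$)
$J - l = \sqrt{134} - \frac{1}{307633} = - \frac{1}{307633} + \sqrt{134}$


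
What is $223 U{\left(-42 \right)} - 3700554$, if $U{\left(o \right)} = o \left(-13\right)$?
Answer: $-3578796$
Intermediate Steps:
$U{\left(o \right)} = - 13 o$
$223 U{\left(-42 \right)} - 3700554 = 223 \left(\left(-13\right) \left(-42\right)\right) - 3700554 = 223 \cdot 546 - 3700554 = 121758 - 3700554 = -3578796$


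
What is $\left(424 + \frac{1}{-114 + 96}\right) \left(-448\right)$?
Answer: $- \frac{1709344}{9} \approx -1.8993 \cdot 10^{5}$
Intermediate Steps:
$\left(424 + \frac{1}{-114 + 96}\right) \left(-448\right) = \left(424 + \frac{1}{-18}\right) \left(-448\right) = \left(424 - \frac{1}{18}\right) \left(-448\right) = \frac{7631}{18} \left(-448\right) = - \frac{1709344}{9}$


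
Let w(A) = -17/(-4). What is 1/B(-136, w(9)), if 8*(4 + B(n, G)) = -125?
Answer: -8/157 ≈ -0.050955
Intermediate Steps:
w(A) = 17/4 (w(A) = -17*(-¼) = 17/4)
B(n, G) = -157/8 (B(n, G) = -4 + (⅛)*(-125) = -4 - 125/8 = -157/8)
1/B(-136, w(9)) = 1/(-157/8) = -8/157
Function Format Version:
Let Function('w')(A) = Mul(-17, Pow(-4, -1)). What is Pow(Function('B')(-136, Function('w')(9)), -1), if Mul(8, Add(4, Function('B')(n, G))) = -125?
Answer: Rational(-8, 157) ≈ -0.050955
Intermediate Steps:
Function('w')(A) = Rational(17, 4) (Function('w')(A) = Mul(-17, Rational(-1, 4)) = Rational(17, 4))
Function('B')(n, G) = Rational(-157, 8) (Function('B')(n, G) = Add(-4, Mul(Rational(1, 8), -125)) = Add(-4, Rational(-125, 8)) = Rational(-157, 8))
Pow(Function('B')(-136, Function('w')(9)), -1) = Pow(Rational(-157, 8), -1) = Rational(-8, 157)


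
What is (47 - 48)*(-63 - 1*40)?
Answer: 103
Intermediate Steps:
(47 - 48)*(-63 - 1*40) = -(-63 - 40) = -1*(-103) = 103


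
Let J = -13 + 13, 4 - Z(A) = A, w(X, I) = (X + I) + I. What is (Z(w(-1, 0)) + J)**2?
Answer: 25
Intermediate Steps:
w(X, I) = X + 2*I (w(X, I) = (I + X) + I = X + 2*I)
Z(A) = 4 - A
J = 0
(Z(w(-1, 0)) + J)**2 = ((4 - (-1 + 2*0)) + 0)**2 = ((4 - (-1 + 0)) + 0)**2 = ((4 - 1*(-1)) + 0)**2 = ((4 + 1) + 0)**2 = (5 + 0)**2 = 5**2 = 25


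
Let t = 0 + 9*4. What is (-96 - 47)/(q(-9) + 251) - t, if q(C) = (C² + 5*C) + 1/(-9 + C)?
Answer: -188514/5165 ≈ -36.498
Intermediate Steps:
q(C) = C² + 1/(-9 + C) + 5*C
t = 36 (t = 0 + 36 = 36)
(-96 - 47)/(q(-9) + 251) - t = (-96 - 47)/((1 + (-9)³ - 45*(-9) - 4*(-9)²)/(-9 - 9) + 251) - 1*36 = -143/((1 - 729 + 405 - 4*81)/(-18) + 251) - 36 = -143/(-(1 - 729 + 405 - 324)/18 + 251) - 36 = -143/(-1/18*(-647) + 251) - 36 = -143/(647/18 + 251) - 36 = -143/5165/18 - 36 = -143*18/5165 - 36 = -2574/5165 - 36 = -188514/5165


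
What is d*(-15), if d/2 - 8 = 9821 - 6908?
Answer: -87630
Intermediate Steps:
d = 5842 (d = 16 + 2*(9821 - 6908) = 16 + 2*2913 = 16 + 5826 = 5842)
d*(-15) = 5842*(-15) = -87630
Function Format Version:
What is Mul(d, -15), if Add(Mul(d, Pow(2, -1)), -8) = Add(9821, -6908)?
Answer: -87630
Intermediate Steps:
d = 5842 (d = Add(16, Mul(2, Add(9821, -6908))) = Add(16, Mul(2, 2913)) = Add(16, 5826) = 5842)
Mul(d, -15) = Mul(5842, -15) = -87630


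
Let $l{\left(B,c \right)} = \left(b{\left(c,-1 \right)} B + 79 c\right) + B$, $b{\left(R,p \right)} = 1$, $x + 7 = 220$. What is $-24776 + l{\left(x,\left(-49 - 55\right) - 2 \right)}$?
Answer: $-32724$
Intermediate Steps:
$x = 213$ ($x = -7 + 220 = 213$)
$l{\left(B,c \right)} = 2 B + 79 c$ ($l{\left(B,c \right)} = \left(1 B + 79 c\right) + B = \left(B + 79 c\right) + B = 2 B + 79 c$)
$-24776 + l{\left(x,\left(-49 - 55\right) - 2 \right)} = -24776 + \left(2 \cdot 213 + 79 \left(\left(-49 - 55\right) - 2\right)\right) = -24776 + \left(426 + 79 \left(\left(-49 - 55\right) - 2\right)\right) = -24776 + \left(426 + 79 \left(-104 - 2\right)\right) = -24776 + \left(426 + 79 \left(-106\right)\right) = -24776 + \left(426 - 8374\right) = -24776 - 7948 = -32724$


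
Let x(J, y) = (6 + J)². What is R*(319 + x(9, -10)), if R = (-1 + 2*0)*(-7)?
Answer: 3808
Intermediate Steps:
R = 7 (R = (-1 + 0)*(-7) = -1*(-7) = 7)
R*(319 + x(9, -10)) = 7*(319 + (6 + 9)²) = 7*(319 + 15²) = 7*(319 + 225) = 7*544 = 3808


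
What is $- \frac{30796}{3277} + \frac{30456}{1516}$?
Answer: $\frac{13279394}{1241983} \approx 10.692$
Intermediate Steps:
$- \frac{30796}{3277} + \frac{30456}{1516} = \left(-30796\right) \frac{1}{3277} + 30456 \cdot \frac{1}{1516} = - \frac{30796}{3277} + \frac{7614}{379} = \frac{13279394}{1241983}$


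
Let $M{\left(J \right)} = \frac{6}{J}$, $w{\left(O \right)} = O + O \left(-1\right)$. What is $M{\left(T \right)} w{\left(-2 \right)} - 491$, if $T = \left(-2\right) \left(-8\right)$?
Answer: $-491$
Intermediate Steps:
$w{\left(O \right)} = 0$ ($w{\left(O \right)} = O - O = 0$)
$T = 16$
$M{\left(T \right)} w{\left(-2 \right)} - 491 = \frac{6}{16} \cdot 0 - 491 = 6 \cdot \frac{1}{16} \cdot 0 - 491 = \frac{3}{8} \cdot 0 - 491 = 0 - 491 = -491$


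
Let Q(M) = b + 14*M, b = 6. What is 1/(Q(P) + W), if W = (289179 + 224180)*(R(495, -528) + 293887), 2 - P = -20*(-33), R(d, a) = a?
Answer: 1/150598473675 ≈ 6.6402e-12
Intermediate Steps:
P = -658 (P = 2 - (-20)*(-33) = 2 - 1*660 = 2 - 660 = -658)
Q(M) = 6 + 14*M
W = 150598482881 (W = (289179 + 224180)*(-528 + 293887) = 513359*293359 = 150598482881)
1/(Q(P) + W) = 1/((6 + 14*(-658)) + 150598482881) = 1/((6 - 9212) + 150598482881) = 1/(-9206 + 150598482881) = 1/150598473675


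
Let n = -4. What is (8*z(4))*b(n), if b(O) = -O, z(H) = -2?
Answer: -64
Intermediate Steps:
(8*z(4))*b(n) = (8*(-2))*(-1*(-4)) = -16*4 = -64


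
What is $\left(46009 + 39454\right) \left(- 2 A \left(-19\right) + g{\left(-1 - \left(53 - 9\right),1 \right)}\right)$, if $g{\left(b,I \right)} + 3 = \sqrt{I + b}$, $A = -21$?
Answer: $-68455863 + 170926 i \sqrt{11} \approx -6.8456 \cdot 10^{7} + 5.669 \cdot 10^{5} i$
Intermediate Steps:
$g{\left(b,I \right)} = -3 + \sqrt{I + b}$
$\left(46009 + 39454\right) \left(- 2 A \left(-19\right) + g{\left(-1 - \left(53 - 9\right),1 \right)}\right) = \left(46009 + 39454\right) \left(\left(-2\right) \left(-21\right) \left(-19\right) - \left(3 - \sqrt{1 - 45}\right)\right) = 85463 \left(42 \left(-19\right) - \left(3 - \sqrt{1 - 45}\right)\right) = 85463 \left(-798 - \left(3 - \sqrt{1 - 45}\right)\right) = 85463 \left(-798 - \left(3 - \sqrt{-44}\right)\right) = 85463 \left(-798 - \left(3 - 2 i \sqrt{11}\right)\right) = 85463 \left(-801 + 2 i \sqrt{11}\right) = -68455863 + 170926 i \sqrt{11}$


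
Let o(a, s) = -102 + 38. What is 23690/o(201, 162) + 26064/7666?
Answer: -44984861/122656 ≈ -366.76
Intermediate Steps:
o(a, s) = -64
23690/o(201, 162) + 26064/7666 = 23690/(-64) + 26064/7666 = 23690*(-1/64) + 26064*(1/7666) = -11845/32 + 13032/3833 = -44984861/122656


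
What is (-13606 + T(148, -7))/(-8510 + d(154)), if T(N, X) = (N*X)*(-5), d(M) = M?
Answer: 4213/4178 ≈ 1.0084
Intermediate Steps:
T(N, X) = -5*N*X
(-13606 + T(148, -7))/(-8510 + d(154)) = (-13606 - 5*148*(-7))/(-8510 + 154) = (-13606 + 5180)/(-8356) = -8426*(-1/8356) = 4213/4178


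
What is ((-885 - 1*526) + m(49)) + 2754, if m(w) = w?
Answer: 1392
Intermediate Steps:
((-885 - 1*526) + m(49)) + 2754 = ((-885 - 1*526) + 49) + 2754 = ((-885 - 526) + 49) + 2754 = (-1411 + 49) + 2754 = -1362 + 2754 = 1392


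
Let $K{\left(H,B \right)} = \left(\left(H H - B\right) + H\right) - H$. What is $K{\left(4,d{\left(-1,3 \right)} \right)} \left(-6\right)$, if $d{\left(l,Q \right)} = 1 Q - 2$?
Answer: $-90$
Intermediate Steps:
$d{\left(l,Q \right)} = -2 + Q$ ($d{\left(l,Q \right)} = Q - 2 = -2 + Q$)
$K{\left(H,B \right)} = H^{2} - B$ ($K{\left(H,B \right)} = \left(\left(H^{2} - B\right) + H\right) - H = \left(H + H^{2} - B\right) - H = H^{2} - B$)
$K{\left(4,d{\left(-1,3 \right)} \right)} \left(-6\right) = \left(4^{2} - \left(-2 + 3\right)\right) \left(-6\right) = \left(16 - 1\right) \left(-6\right) = 15 \left(-6\right) = -90$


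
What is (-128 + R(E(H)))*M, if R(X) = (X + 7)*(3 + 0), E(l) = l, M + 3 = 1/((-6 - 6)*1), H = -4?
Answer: 4403/12 ≈ 366.92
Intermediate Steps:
M = -37/12 (M = -3 + 1/((-6 - 6)*1) = -3 + 1/(-12*1) = -3 + 1/(-12) = -3 - 1/12 = -37/12 ≈ -3.0833)
R(X) = 21 + 3*X (R(X) = (7 + X)*3 = 21 + 3*X)
(-128 + R(E(H)))*M = (-128 + (21 + 3*(-4)))*(-37/12) = (-128 + (21 - 12))*(-37/12) = (-128 + 9)*(-37/12) = -119*(-37/12) = 4403/12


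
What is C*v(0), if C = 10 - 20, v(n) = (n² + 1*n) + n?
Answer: 0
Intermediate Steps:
v(n) = n² + 2*n (v(n) = (n² + n) + n = (n + n²) + n = n² + 2*n)
C = -10
C*v(0) = -0*(2 + 0) = -0*2 = -10*0 = 0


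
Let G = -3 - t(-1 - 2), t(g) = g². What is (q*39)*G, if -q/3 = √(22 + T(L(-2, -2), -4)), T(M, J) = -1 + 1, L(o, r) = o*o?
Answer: 1404*√22 ≈ 6585.3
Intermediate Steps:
L(o, r) = o²
T(M, J) = 0
q = -3*√22 (q = -3*√(22 + 0) = -3*√22 ≈ -14.071)
G = -12 (G = -3 - (-1 - 2)² = -3 - 1*(-3)² = -3 - 1*9 = -3 - 9 = -12)
(q*39)*G = (-3*√22*39)*(-12) = -117*√22*(-12) = 1404*√22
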